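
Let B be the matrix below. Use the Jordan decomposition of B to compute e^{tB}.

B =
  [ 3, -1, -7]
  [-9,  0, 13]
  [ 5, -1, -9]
e^{tB} =
  [-t^2*exp(-2*t)/2 + 5*t*exp(-2*t) + exp(-2*t), -t*exp(-2*t), t^2*exp(-2*t)/2 - 7*t*exp(-2*t)]
  [t^2*exp(-2*t) - 9*t*exp(-2*t), 2*t*exp(-2*t) + exp(-2*t), -t^2*exp(-2*t) + 13*t*exp(-2*t)]
  [-t^2*exp(-2*t)/2 + 5*t*exp(-2*t), -t*exp(-2*t), t^2*exp(-2*t)/2 - 7*t*exp(-2*t) + exp(-2*t)]

Strategy: write B = P · J · P⁻¹ where J is a Jordan canonical form, so e^{tB} = P · e^{tJ} · P⁻¹, and e^{tJ} can be computed block-by-block.

B has Jordan form
J =
  [-2,  1,  0]
  [ 0, -2,  1]
  [ 0,  0, -2]
(up to reordering of blocks).

Per-block formulas:
  For a 3×3 Jordan block J_3(-2): exp(t · J_3(-2)) = e^(-2t)·(I + t·N + (t^2/2)·N^2), where N is the 3×3 nilpotent shift.

After assembling e^{tJ} and conjugating by P, we get:

e^{tB} =
  [-t^2*exp(-2*t)/2 + 5*t*exp(-2*t) + exp(-2*t), -t*exp(-2*t), t^2*exp(-2*t)/2 - 7*t*exp(-2*t)]
  [t^2*exp(-2*t) - 9*t*exp(-2*t), 2*t*exp(-2*t) + exp(-2*t), -t^2*exp(-2*t) + 13*t*exp(-2*t)]
  [-t^2*exp(-2*t)/2 + 5*t*exp(-2*t), -t*exp(-2*t), t^2*exp(-2*t)/2 - 7*t*exp(-2*t) + exp(-2*t)]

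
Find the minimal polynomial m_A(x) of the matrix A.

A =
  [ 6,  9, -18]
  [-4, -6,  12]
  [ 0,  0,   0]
x^2

The characteristic polynomial is χ_A(x) = x^3, so the eigenvalues are known. The minimal polynomial is
  m_A(x) = Π_λ (x − λ)^{k_λ}
where k_λ is the size of the *largest* Jordan block for λ (equivalently, the smallest k with (A − λI)^k v = 0 for every generalised eigenvector v of λ).

  λ = 0: largest Jordan block has size 2, contributing (x − 0)^2

So m_A(x) = x^2 = x^2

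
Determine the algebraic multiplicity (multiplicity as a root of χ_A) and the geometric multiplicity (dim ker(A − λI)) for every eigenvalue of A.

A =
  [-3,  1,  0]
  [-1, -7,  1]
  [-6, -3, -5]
λ = -5: alg = 3, geom = 1

Step 1 — factor the characteristic polynomial to read off the algebraic multiplicities:
  χ_A(x) = (x + 5)^3

Step 2 — compute geometric multiplicities via the rank-nullity identity g(λ) = n − rank(A − λI):
  rank(A − (-5)·I) = 2, so dim ker(A − (-5)·I) = n − 2 = 1

Summary:
  λ = -5: algebraic multiplicity = 3, geometric multiplicity = 1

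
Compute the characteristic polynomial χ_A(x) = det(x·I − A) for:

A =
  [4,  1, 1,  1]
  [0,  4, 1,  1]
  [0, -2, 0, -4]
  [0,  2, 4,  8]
x^4 - 16*x^3 + 96*x^2 - 256*x + 256

Expanding det(x·I − A) (e.g. by cofactor expansion or by noting that A is similar to its Jordan form J, which has the same characteristic polynomial as A) gives
  χ_A(x) = x^4 - 16*x^3 + 96*x^2 - 256*x + 256
which factors as (x - 4)^4. The eigenvalues (with algebraic multiplicities) are λ = 4 with multiplicity 4.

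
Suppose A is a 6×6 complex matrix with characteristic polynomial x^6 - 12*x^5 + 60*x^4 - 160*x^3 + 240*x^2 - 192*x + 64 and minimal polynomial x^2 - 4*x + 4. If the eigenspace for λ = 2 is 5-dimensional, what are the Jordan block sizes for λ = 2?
Block sizes for λ = 2: [2, 1, 1, 1, 1]

Step 1 — from the characteristic polynomial, algebraic multiplicity of λ = 2 is 6. From dim ker(A − (2)·I) = 5, there are exactly 5 Jordan blocks for λ = 2.
Step 2 — from the minimal polynomial, the factor (x − 2)^2 tells us the largest block for λ = 2 has size 2.
Step 3 — with total size 6, 5 blocks, and largest block 2, the block sizes (in nonincreasing order) are [2, 1, 1, 1, 1].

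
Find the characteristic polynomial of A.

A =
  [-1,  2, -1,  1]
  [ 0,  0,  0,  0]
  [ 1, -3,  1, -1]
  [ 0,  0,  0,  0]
x^4

Expanding det(x·I − A) (e.g. by cofactor expansion or by noting that A is similar to its Jordan form J, which has the same characteristic polynomial as A) gives
  χ_A(x) = x^4
which factors as x^4. The eigenvalues (with algebraic multiplicities) are λ = 0 with multiplicity 4.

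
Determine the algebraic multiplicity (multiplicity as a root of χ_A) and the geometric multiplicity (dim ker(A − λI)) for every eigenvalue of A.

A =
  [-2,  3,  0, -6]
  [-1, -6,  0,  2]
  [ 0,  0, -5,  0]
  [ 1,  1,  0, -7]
λ = -5: alg = 4, geom = 3

Step 1 — factor the characteristic polynomial to read off the algebraic multiplicities:
  χ_A(x) = (x + 5)^4

Step 2 — compute geometric multiplicities via the rank-nullity identity g(λ) = n − rank(A − λI):
  rank(A − (-5)·I) = 1, so dim ker(A − (-5)·I) = n − 1 = 3

Summary:
  λ = -5: algebraic multiplicity = 4, geometric multiplicity = 3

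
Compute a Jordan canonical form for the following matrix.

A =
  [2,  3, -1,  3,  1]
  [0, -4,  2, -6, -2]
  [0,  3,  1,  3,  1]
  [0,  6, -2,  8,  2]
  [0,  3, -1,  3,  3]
J_2(2) ⊕ J_1(2) ⊕ J_1(2) ⊕ J_1(2)

The characteristic polynomial is
  det(x·I − A) = x^5 - 10*x^4 + 40*x^3 - 80*x^2 + 80*x - 32 = (x - 2)^5

Eigenvalues and multiplicities (the geometric multiplicity of λ is n − rank(A − λI), which equals the number of Jordan blocks for λ):
  λ = 2: algebraic multiplicity = 5, geometric multiplicity = 4

Determining the block sizes for each eigenvalue:
  λ = 2: 4 blocks summing to 5 forces exactly one block of size 2 and the rest size 1 → block sizes [2, 1, 1, 1]

Assembling the blocks gives a Jordan form
J =
  [2, 1, 0, 0, 0]
  [0, 2, 0, 0, 0]
  [0, 0, 2, 0, 0]
  [0, 0, 0, 2, 0]
  [0, 0, 0, 0, 2]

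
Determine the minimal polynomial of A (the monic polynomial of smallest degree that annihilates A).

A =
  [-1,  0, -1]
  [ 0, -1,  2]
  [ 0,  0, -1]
x^2 + 2*x + 1

The characteristic polynomial is χ_A(x) = (x + 1)^3, so the eigenvalues are known. The minimal polynomial is
  m_A(x) = Π_λ (x − λ)^{k_λ}
where k_λ is the size of the *largest* Jordan block for λ (equivalently, the smallest k with (A − λI)^k v = 0 for every generalised eigenvector v of λ).

  λ = -1: largest Jordan block has size 2, contributing (x + 1)^2

So m_A(x) = (x + 1)^2 = x^2 + 2*x + 1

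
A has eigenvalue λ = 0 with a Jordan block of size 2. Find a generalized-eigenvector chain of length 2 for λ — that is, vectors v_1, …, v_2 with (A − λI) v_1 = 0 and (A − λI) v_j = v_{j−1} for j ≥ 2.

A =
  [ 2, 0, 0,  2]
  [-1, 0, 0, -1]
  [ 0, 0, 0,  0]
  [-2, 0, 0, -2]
A Jordan chain for λ = 0 of length 2:
v_1 = (2, -1, 0, -2)ᵀ
v_2 = (1, 0, 0, 0)ᵀ

Let N = A − (0)·I. We want v_2 with N^2 v_2 = 0 but N^1 v_2 ≠ 0; then v_{j-1} := N · v_j for j = 2, …, 2.

Pick v_2 = (1, 0, 0, 0)ᵀ.
Then v_1 = N · v_2 = (2, -1, 0, -2)ᵀ.

Sanity check: (A − (0)·I) v_1 = (0, 0, 0, 0)ᵀ = 0. ✓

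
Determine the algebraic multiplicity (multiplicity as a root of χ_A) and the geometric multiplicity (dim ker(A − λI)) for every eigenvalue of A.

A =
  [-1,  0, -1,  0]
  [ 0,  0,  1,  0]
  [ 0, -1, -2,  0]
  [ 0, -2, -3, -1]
λ = -1: alg = 4, geom = 2

Step 1 — factor the characteristic polynomial to read off the algebraic multiplicities:
  χ_A(x) = (x + 1)^4

Step 2 — compute geometric multiplicities via the rank-nullity identity g(λ) = n − rank(A − λI):
  rank(A − (-1)·I) = 2, so dim ker(A − (-1)·I) = n − 2 = 2

Summary:
  λ = -1: algebraic multiplicity = 4, geometric multiplicity = 2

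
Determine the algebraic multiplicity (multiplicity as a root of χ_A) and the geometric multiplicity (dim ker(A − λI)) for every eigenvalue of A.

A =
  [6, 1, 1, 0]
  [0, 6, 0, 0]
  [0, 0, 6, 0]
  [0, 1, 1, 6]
λ = 6: alg = 4, geom = 3

Step 1 — factor the characteristic polynomial to read off the algebraic multiplicities:
  χ_A(x) = (x - 6)^4

Step 2 — compute geometric multiplicities via the rank-nullity identity g(λ) = n − rank(A − λI):
  rank(A − (6)·I) = 1, so dim ker(A − (6)·I) = n − 1 = 3

Summary:
  λ = 6: algebraic multiplicity = 4, geometric multiplicity = 3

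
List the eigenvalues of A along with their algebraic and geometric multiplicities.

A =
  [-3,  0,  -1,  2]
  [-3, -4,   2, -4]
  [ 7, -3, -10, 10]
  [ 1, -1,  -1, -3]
λ = -5: alg = 4, geom = 2

Step 1 — factor the characteristic polynomial to read off the algebraic multiplicities:
  χ_A(x) = (x + 5)^4

Step 2 — compute geometric multiplicities via the rank-nullity identity g(λ) = n − rank(A − λI):
  rank(A − (-5)·I) = 2, so dim ker(A − (-5)·I) = n − 2 = 2

Summary:
  λ = -5: algebraic multiplicity = 4, geometric multiplicity = 2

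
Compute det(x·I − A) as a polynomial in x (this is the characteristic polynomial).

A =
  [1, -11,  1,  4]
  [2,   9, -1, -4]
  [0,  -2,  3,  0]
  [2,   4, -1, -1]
x^4 - 12*x^3 + 54*x^2 - 108*x + 81

Expanding det(x·I − A) (e.g. by cofactor expansion or by noting that A is similar to its Jordan form J, which has the same characteristic polynomial as A) gives
  χ_A(x) = x^4 - 12*x^3 + 54*x^2 - 108*x + 81
which factors as (x - 3)^4. The eigenvalues (with algebraic multiplicities) are λ = 3 with multiplicity 4.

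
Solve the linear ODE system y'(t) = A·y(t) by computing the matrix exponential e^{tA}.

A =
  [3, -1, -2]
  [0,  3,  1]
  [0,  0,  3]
e^{tA} =
  [exp(3*t), -t*exp(3*t), -t^2*exp(3*t)/2 - 2*t*exp(3*t)]
  [0, exp(3*t), t*exp(3*t)]
  [0, 0, exp(3*t)]

Strategy: write A = P · J · P⁻¹ where J is a Jordan canonical form, so e^{tA} = P · e^{tJ} · P⁻¹, and e^{tJ} can be computed block-by-block.

A has Jordan form
J =
  [3, 1, 0]
  [0, 3, 1]
  [0, 0, 3]
(up to reordering of blocks).

Per-block formulas:
  For a 3×3 Jordan block J_3(3): exp(t · J_3(3)) = e^(3t)·(I + t·N + (t^2/2)·N^2), where N is the 3×3 nilpotent shift.

After assembling e^{tJ} and conjugating by P, we get:

e^{tA} =
  [exp(3*t), -t*exp(3*t), -t^2*exp(3*t)/2 - 2*t*exp(3*t)]
  [0, exp(3*t), t*exp(3*t)]
  [0, 0, exp(3*t)]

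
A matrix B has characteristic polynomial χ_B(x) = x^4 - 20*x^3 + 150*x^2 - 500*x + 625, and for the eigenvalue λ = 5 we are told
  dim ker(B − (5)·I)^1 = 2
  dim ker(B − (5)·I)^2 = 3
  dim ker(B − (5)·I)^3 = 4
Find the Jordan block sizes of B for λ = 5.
Block sizes for λ = 5: [3, 1]

From the dimensions of kernels of powers, the number of Jordan blocks of size at least j is d_j − d_{j−1} where d_j = dim ker(N^j) (with d_0 = 0). Computing the differences gives [2, 1, 1].
The number of blocks of size exactly k is (#blocks of size ≥ k) − (#blocks of size ≥ k + 1), so the partition is: 1 block(s) of size 1, 1 block(s) of size 3.
In nonincreasing order the block sizes are [3, 1].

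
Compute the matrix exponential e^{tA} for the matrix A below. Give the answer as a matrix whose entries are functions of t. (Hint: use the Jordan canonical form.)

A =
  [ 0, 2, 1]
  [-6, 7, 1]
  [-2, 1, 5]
e^{tA} =
  [t^2*exp(4*t) - 4*t*exp(4*t) + exp(4*t), -t^2*exp(4*t)/2 + 2*t*exp(4*t), -t^2*exp(4*t)/2 + t*exp(4*t)]
  [2*t^2*exp(4*t) - 6*t*exp(4*t), -t^2*exp(4*t) + 3*t*exp(4*t) + exp(4*t), -t^2*exp(4*t) + t*exp(4*t)]
  [-2*t*exp(4*t), t*exp(4*t), t*exp(4*t) + exp(4*t)]

Strategy: write A = P · J · P⁻¹ where J is a Jordan canonical form, so e^{tA} = P · e^{tJ} · P⁻¹, and e^{tJ} can be computed block-by-block.

A has Jordan form
J =
  [4, 1, 0]
  [0, 4, 1]
  [0, 0, 4]
(up to reordering of blocks).

Per-block formulas:
  For a 3×3 Jordan block J_3(4): exp(t · J_3(4)) = e^(4t)·(I + t·N + (t^2/2)·N^2), where N is the 3×3 nilpotent shift.

After assembling e^{tJ} and conjugating by P, we get:

e^{tA} =
  [t^2*exp(4*t) - 4*t*exp(4*t) + exp(4*t), -t^2*exp(4*t)/2 + 2*t*exp(4*t), -t^2*exp(4*t)/2 + t*exp(4*t)]
  [2*t^2*exp(4*t) - 6*t*exp(4*t), -t^2*exp(4*t) + 3*t*exp(4*t) + exp(4*t), -t^2*exp(4*t) + t*exp(4*t)]
  [-2*t*exp(4*t), t*exp(4*t), t*exp(4*t) + exp(4*t)]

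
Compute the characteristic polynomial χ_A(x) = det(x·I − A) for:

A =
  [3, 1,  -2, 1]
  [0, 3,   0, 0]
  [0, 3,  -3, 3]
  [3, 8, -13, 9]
x^4 - 12*x^3 + 54*x^2 - 108*x + 81

Expanding det(x·I − A) (e.g. by cofactor expansion or by noting that A is similar to its Jordan form J, which has the same characteristic polynomial as A) gives
  χ_A(x) = x^4 - 12*x^3 + 54*x^2 - 108*x + 81
which factors as (x - 3)^4. The eigenvalues (with algebraic multiplicities) are λ = 3 with multiplicity 4.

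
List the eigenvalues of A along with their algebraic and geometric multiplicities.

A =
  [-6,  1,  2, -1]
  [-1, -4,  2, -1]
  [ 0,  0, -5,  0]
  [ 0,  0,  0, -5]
λ = -5: alg = 4, geom = 3

Step 1 — factor the characteristic polynomial to read off the algebraic multiplicities:
  χ_A(x) = (x + 5)^4

Step 2 — compute geometric multiplicities via the rank-nullity identity g(λ) = n − rank(A − λI):
  rank(A − (-5)·I) = 1, so dim ker(A − (-5)·I) = n − 1 = 3

Summary:
  λ = -5: algebraic multiplicity = 4, geometric multiplicity = 3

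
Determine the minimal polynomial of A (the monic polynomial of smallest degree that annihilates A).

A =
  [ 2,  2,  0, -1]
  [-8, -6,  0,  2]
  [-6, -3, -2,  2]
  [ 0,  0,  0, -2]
x^2 + 4*x + 4

The characteristic polynomial is χ_A(x) = (x + 2)^4, so the eigenvalues are known. The minimal polynomial is
  m_A(x) = Π_λ (x − λ)^{k_λ}
where k_λ is the size of the *largest* Jordan block for λ (equivalently, the smallest k with (A − λI)^k v = 0 for every generalised eigenvector v of λ).

  λ = -2: largest Jordan block has size 2, contributing (x + 2)^2

So m_A(x) = (x + 2)^2 = x^2 + 4*x + 4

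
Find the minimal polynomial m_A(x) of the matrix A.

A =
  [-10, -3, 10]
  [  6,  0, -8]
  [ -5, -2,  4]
x^3 + 6*x^2 + 12*x + 8

The characteristic polynomial is χ_A(x) = (x + 2)^3, so the eigenvalues are known. The minimal polynomial is
  m_A(x) = Π_λ (x − λ)^{k_λ}
where k_λ is the size of the *largest* Jordan block for λ (equivalently, the smallest k with (A − λI)^k v = 0 for every generalised eigenvector v of λ).

  λ = -2: largest Jordan block has size 3, contributing (x + 2)^3

So m_A(x) = (x + 2)^3 = x^3 + 6*x^2 + 12*x + 8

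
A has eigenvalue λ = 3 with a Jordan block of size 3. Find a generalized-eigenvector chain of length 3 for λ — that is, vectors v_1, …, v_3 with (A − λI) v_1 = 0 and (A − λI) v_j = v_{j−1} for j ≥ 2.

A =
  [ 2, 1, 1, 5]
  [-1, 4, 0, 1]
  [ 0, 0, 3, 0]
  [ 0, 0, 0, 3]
A Jordan chain for λ = 3 of length 3:
v_1 = (-1, -1, 0, 0)ᵀ
v_2 = (1, 0, 0, 0)ᵀ
v_3 = (0, 0, 1, 0)ᵀ

Let N = A − (3)·I. We want v_3 with N^3 v_3 = 0 but N^2 v_3 ≠ 0; then v_{j-1} := N · v_j for j = 3, …, 2.

Pick v_3 = (0, 0, 1, 0)ᵀ.
Then v_2 = N · v_3 = (1, 0, 0, 0)ᵀ.
Then v_1 = N · v_2 = (-1, -1, 0, 0)ᵀ.

Sanity check: (A − (3)·I) v_1 = (0, 0, 0, 0)ᵀ = 0. ✓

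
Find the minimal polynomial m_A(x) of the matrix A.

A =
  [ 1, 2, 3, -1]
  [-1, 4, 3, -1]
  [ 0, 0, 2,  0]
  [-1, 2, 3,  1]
x^2 - 4*x + 4

The characteristic polynomial is χ_A(x) = (x - 2)^4, so the eigenvalues are known. The minimal polynomial is
  m_A(x) = Π_λ (x − λ)^{k_λ}
where k_λ is the size of the *largest* Jordan block for λ (equivalently, the smallest k with (A − λI)^k v = 0 for every generalised eigenvector v of λ).

  λ = 2: largest Jordan block has size 2, contributing (x − 2)^2

So m_A(x) = (x - 2)^2 = x^2 - 4*x + 4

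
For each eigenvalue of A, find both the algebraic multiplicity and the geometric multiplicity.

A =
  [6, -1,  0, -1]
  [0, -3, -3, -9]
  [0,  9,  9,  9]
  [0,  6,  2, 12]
λ = 6: alg = 4, geom = 2

Step 1 — factor the characteristic polynomial to read off the algebraic multiplicities:
  χ_A(x) = (x - 6)^4

Step 2 — compute geometric multiplicities via the rank-nullity identity g(λ) = n − rank(A − λI):
  rank(A − (6)·I) = 2, so dim ker(A − (6)·I) = n − 2 = 2

Summary:
  λ = 6: algebraic multiplicity = 4, geometric multiplicity = 2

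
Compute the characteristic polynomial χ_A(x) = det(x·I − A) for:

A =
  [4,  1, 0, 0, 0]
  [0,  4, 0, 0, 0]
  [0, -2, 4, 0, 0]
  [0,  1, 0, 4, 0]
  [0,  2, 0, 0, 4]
x^5 - 20*x^4 + 160*x^3 - 640*x^2 + 1280*x - 1024

Expanding det(x·I − A) (e.g. by cofactor expansion or by noting that A is similar to its Jordan form J, which has the same characteristic polynomial as A) gives
  χ_A(x) = x^5 - 20*x^4 + 160*x^3 - 640*x^2 + 1280*x - 1024
which factors as (x - 4)^5. The eigenvalues (with algebraic multiplicities) are λ = 4 with multiplicity 5.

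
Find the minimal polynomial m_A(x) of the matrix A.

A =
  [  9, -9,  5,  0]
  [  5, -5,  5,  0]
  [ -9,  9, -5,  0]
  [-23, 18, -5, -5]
x^3 + x^2 - 20*x

The characteristic polynomial is χ_A(x) = x*(x - 4)*(x + 5)^2, so the eigenvalues are known. The minimal polynomial is
  m_A(x) = Π_λ (x − λ)^{k_λ}
where k_λ is the size of the *largest* Jordan block for λ (equivalently, the smallest k with (A − λI)^k v = 0 for every generalised eigenvector v of λ).

  λ = -5: largest Jordan block has size 1, contributing (x + 5)
  λ = 0: largest Jordan block has size 1, contributing (x − 0)
  λ = 4: largest Jordan block has size 1, contributing (x − 4)

So m_A(x) = x*(x - 4)*(x + 5) = x^3 + x^2 - 20*x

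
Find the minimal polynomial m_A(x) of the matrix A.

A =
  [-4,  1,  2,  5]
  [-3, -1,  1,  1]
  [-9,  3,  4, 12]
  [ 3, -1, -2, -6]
x^4 + 7*x^3 + 18*x^2 + 20*x + 8

The characteristic polynomial is χ_A(x) = (x + 1)*(x + 2)^3, so the eigenvalues are known. The minimal polynomial is
  m_A(x) = Π_λ (x − λ)^{k_λ}
where k_λ is the size of the *largest* Jordan block for λ (equivalently, the smallest k with (A − λI)^k v = 0 for every generalised eigenvector v of λ).

  λ = -2: largest Jordan block has size 3, contributing (x + 2)^3
  λ = -1: largest Jordan block has size 1, contributing (x + 1)

So m_A(x) = (x + 1)*(x + 2)^3 = x^4 + 7*x^3 + 18*x^2 + 20*x + 8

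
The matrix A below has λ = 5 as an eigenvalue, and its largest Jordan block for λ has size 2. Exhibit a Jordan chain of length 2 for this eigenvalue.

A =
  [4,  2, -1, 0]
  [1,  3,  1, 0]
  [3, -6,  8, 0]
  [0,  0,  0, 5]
A Jordan chain for λ = 5 of length 2:
v_1 = (-1, 1, 3, 0)ᵀ
v_2 = (1, 0, 0, 0)ᵀ

Let N = A − (5)·I. We want v_2 with N^2 v_2 = 0 but N^1 v_2 ≠ 0; then v_{j-1} := N · v_j for j = 2, …, 2.

Pick v_2 = (1, 0, 0, 0)ᵀ.
Then v_1 = N · v_2 = (-1, 1, 3, 0)ᵀ.

Sanity check: (A − (5)·I) v_1 = (0, 0, 0, 0)ᵀ = 0. ✓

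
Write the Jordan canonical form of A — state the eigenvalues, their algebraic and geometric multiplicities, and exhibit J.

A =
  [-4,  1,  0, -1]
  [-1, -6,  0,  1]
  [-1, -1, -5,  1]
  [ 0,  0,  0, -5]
J_2(-5) ⊕ J_1(-5) ⊕ J_1(-5)

The characteristic polynomial is
  det(x·I − A) = x^4 + 20*x^3 + 150*x^2 + 500*x + 625 = (x + 5)^4

Eigenvalues and multiplicities (the geometric multiplicity of λ is n − rank(A − λI), which equals the number of Jordan blocks for λ):
  λ = -5: algebraic multiplicity = 4, geometric multiplicity = 3

Determining the block sizes for each eigenvalue:
  λ = -5: 3 blocks summing to 4 forces exactly one block of size 2 and the rest size 1 → block sizes [2, 1, 1]

Assembling the blocks gives a Jordan form
J =
  [-5,  1,  0,  0]
  [ 0, -5,  0,  0]
  [ 0,  0, -5,  0]
  [ 0,  0,  0, -5]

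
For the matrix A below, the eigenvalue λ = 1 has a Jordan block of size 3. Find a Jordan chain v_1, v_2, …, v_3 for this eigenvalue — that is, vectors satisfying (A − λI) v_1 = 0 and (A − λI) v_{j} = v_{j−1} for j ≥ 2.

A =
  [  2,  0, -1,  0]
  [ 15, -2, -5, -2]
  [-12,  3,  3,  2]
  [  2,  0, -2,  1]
A Jordan chain for λ = 1 of length 3:
v_1 = (13, 26, 13, 26)ᵀ
v_2 = (1, 15, -12, 2)ᵀ
v_3 = (1, 0, 0, 0)ᵀ

Let N = A − (1)·I. We want v_3 with N^3 v_3 = 0 but N^2 v_3 ≠ 0; then v_{j-1} := N · v_j for j = 3, …, 2.

Pick v_3 = (1, 0, 0, 0)ᵀ.
Then v_2 = N · v_3 = (1, 15, -12, 2)ᵀ.
Then v_1 = N · v_2 = (13, 26, 13, 26)ᵀ.

Sanity check: (A − (1)·I) v_1 = (0, 0, 0, 0)ᵀ = 0. ✓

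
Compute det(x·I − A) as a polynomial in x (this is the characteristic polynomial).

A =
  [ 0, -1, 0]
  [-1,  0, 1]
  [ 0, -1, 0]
x^3

Expanding det(x·I − A) (e.g. by cofactor expansion or by noting that A is similar to its Jordan form J, which has the same characteristic polynomial as A) gives
  χ_A(x) = x^3
which factors as x^3. The eigenvalues (with algebraic multiplicities) are λ = 0 with multiplicity 3.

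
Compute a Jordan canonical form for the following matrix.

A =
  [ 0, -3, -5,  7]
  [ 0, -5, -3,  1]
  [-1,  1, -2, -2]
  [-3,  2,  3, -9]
J_2(-4) ⊕ J_2(-4)

The characteristic polynomial is
  det(x·I − A) = x^4 + 16*x^3 + 96*x^2 + 256*x + 256 = (x + 4)^4

Eigenvalues and multiplicities (the geometric multiplicity of λ is n − rank(A − λI), which equals the number of Jordan blocks for λ):
  λ = -4: algebraic multiplicity = 4, geometric multiplicity = 2

Determining the block sizes for each eigenvalue:
  λ = -4: with am = 4 and gm = 2, the partition is not yet determined (e.g. several partitions of 4 into 2 parts exist). Let N = A − (-4)·I. Computing rank(N^1) = 2, rank(N^2) = 0; the number of blocks of size ≥ j is rank(N^{j−1}) − rank(N^j), giving [2, 2]. So we have 2 block(s) of size 2 → block sizes [2, 2]

Assembling the blocks gives a Jordan form
J =
  [-4,  1,  0,  0]
  [ 0, -4,  0,  0]
  [ 0,  0, -4,  1]
  [ 0,  0,  0, -4]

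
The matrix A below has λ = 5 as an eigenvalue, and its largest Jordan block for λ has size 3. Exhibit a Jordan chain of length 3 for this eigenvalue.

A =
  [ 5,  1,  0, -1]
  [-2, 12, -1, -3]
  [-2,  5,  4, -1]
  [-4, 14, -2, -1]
A Jordan chain for λ = 5 of length 3:
v_1 = (2, 0, -4, 0)ᵀ
v_2 = (0, -2, -2, -4)ᵀ
v_3 = (1, 0, 0, 0)ᵀ

Let N = A − (5)·I. We want v_3 with N^3 v_3 = 0 but N^2 v_3 ≠ 0; then v_{j-1} := N · v_j for j = 3, …, 2.

Pick v_3 = (1, 0, 0, 0)ᵀ.
Then v_2 = N · v_3 = (0, -2, -2, -4)ᵀ.
Then v_1 = N · v_2 = (2, 0, -4, 0)ᵀ.

Sanity check: (A − (5)·I) v_1 = (0, 0, 0, 0)ᵀ = 0. ✓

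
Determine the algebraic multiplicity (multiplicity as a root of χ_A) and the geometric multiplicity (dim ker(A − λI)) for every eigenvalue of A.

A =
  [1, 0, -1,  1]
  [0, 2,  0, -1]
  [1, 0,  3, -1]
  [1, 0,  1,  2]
λ = 2: alg = 4, geom = 2

Step 1 — factor the characteristic polynomial to read off the algebraic multiplicities:
  χ_A(x) = (x - 2)^4

Step 2 — compute geometric multiplicities via the rank-nullity identity g(λ) = n − rank(A − λI):
  rank(A − (2)·I) = 2, so dim ker(A − (2)·I) = n − 2 = 2

Summary:
  λ = 2: algebraic multiplicity = 4, geometric multiplicity = 2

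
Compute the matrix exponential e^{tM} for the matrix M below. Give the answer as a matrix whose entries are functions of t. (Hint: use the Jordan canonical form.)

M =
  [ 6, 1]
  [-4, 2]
e^{tM} =
  [2*t*exp(4*t) + exp(4*t), t*exp(4*t)]
  [-4*t*exp(4*t), -2*t*exp(4*t) + exp(4*t)]

Strategy: write M = P · J · P⁻¹ where J is a Jordan canonical form, so e^{tM} = P · e^{tJ} · P⁻¹, and e^{tJ} can be computed block-by-block.

M has Jordan form
J =
  [4, 1]
  [0, 4]
(up to reordering of blocks).

Per-block formulas:
  For a 2×2 Jordan block J_2(4): exp(t · J_2(4)) = e^(4t)·(I + t·N), where N is the 2×2 nilpotent shift.

After assembling e^{tJ} and conjugating by P, we get:

e^{tM} =
  [2*t*exp(4*t) + exp(4*t), t*exp(4*t)]
  [-4*t*exp(4*t), -2*t*exp(4*t) + exp(4*t)]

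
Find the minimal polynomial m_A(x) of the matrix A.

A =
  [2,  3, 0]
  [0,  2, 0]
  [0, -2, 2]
x^2 - 4*x + 4

The characteristic polynomial is χ_A(x) = (x - 2)^3, so the eigenvalues are known. The minimal polynomial is
  m_A(x) = Π_λ (x − λ)^{k_λ}
where k_λ is the size of the *largest* Jordan block for λ (equivalently, the smallest k with (A − λI)^k v = 0 for every generalised eigenvector v of λ).

  λ = 2: largest Jordan block has size 2, contributing (x − 2)^2

So m_A(x) = (x - 2)^2 = x^2 - 4*x + 4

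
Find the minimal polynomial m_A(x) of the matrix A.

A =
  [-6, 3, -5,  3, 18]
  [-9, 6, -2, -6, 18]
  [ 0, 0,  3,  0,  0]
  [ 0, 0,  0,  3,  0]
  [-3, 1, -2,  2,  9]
x^3 - 9*x^2 + 27*x - 27

The characteristic polynomial is χ_A(x) = (x - 3)^5, so the eigenvalues are known. The minimal polynomial is
  m_A(x) = Π_λ (x − λ)^{k_λ}
where k_λ is the size of the *largest* Jordan block for λ (equivalently, the smallest k with (A − λI)^k v = 0 for every generalised eigenvector v of λ).

  λ = 3: largest Jordan block has size 3, contributing (x − 3)^3

So m_A(x) = (x - 3)^3 = x^3 - 9*x^2 + 27*x - 27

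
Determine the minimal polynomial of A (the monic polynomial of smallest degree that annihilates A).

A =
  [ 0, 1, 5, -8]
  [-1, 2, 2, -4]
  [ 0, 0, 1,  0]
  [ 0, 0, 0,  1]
x^3 - 3*x^2 + 3*x - 1

The characteristic polynomial is χ_A(x) = (x - 1)^4, so the eigenvalues are known. The minimal polynomial is
  m_A(x) = Π_λ (x − λ)^{k_λ}
where k_λ is the size of the *largest* Jordan block for λ (equivalently, the smallest k with (A − λI)^k v = 0 for every generalised eigenvector v of λ).

  λ = 1: largest Jordan block has size 3, contributing (x − 1)^3

So m_A(x) = (x - 1)^3 = x^3 - 3*x^2 + 3*x - 1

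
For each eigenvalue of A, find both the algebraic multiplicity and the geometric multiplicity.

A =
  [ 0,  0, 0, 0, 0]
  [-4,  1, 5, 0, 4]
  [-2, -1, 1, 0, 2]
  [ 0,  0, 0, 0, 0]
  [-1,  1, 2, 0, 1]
λ = 0: alg = 4, geom = 3; λ = 3: alg = 1, geom = 1

Step 1 — factor the characteristic polynomial to read off the algebraic multiplicities:
  χ_A(x) = x^4*(x - 3)

Step 2 — compute geometric multiplicities via the rank-nullity identity g(λ) = n − rank(A − λI):
  rank(A − (0)·I) = 2, so dim ker(A − (0)·I) = n − 2 = 3
  rank(A − (3)·I) = 4, so dim ker(A − (3)·I) = n − 4 = 1

Summary:
  λ = 0: algebraic multiplicity = 4, geometric multiplicity = 3
  λ = 3: algebraic multiplicity = 1, geometric multiplicity = 1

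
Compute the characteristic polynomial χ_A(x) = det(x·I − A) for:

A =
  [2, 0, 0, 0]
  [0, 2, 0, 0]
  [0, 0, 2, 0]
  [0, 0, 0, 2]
x^4 - 8*x^3 + 24*x^2 - 32*x + 16

Expanding det(x·I − A) (e.g. by cofactor expansion or by noting that A is similar to its Jordan form J, which has the same characteristic polynomial as A) gives
  χ_A(x) = x^4 - 8*x^3 + 24*x^2 - 32*x + 16
which factors as (x - 2)^4. The eigenvalues (with algebraic multiplicities) are λ = 2 with multiplicity 4.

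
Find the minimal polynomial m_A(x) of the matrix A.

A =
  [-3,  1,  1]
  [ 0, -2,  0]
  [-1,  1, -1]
x^2 + 4*x + 4

The characteristic polynomial is χ_A(x) = (x + 2)^3, so the eigenvalues are known. The minimal polynomial is
  m_A(x) = Π_λ (x − λ)^{k_λ}
where k_λ is the size of the *largest* Jordan block for λ (equivalently, the smallest k with (A − λI)^k v = 0 for every generalised eigenvector v of λ).

  λ = -2: largest Jordan block has size 2, contributing (x + 2)^2

So m_A(x) = (x + 2)^2 = x^2 + 4*x + 4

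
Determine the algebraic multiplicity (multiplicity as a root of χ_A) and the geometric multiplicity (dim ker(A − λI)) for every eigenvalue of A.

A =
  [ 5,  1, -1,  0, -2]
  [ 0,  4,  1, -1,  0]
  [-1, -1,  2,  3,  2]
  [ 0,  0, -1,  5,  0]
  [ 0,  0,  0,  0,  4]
λ = 4: alg = 5, geom = 3

Step 1 — factor the characteristic polynomial to read off the algebraic multiplicities:
  χ_A(x) = (x - 4)^5

Step 2 — compute geometric multiplicities via the rank-nullity identity g(λ) = n − rank(A − λI):
  rank(A − (4)·I) = 2, so dim ker(A − (4)·I) = n − 2 = 3

Summary:
  λ = 4: algebraic multiplicity = 5, geometric multiplicity = 3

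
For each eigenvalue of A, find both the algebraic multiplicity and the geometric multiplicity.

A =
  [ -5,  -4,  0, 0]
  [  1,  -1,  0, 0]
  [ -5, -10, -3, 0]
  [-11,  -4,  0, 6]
λ = -3: alg = 3, geom = 2; λ = 6: alg = 1, geom = 1

Step 1 — factor the characteristic polynomial to read off the algebraic multiplicities:
  χ_A(x) = (x - 6)*(x + 3)^3

Step 2 — compute geometric multiplicities via the rank-nullity identity g(λ) = n − rank(A − λI):
  rank(A − (-3)·I) = 2, so dim ker(A − (-3)·I) = n − 2 = 2
  rank(A − (6)·I) = 3, so dim ker(A − (6)·I) = n − 3 = 1

Summary:
  λ = -3: algebraic multiplicity = 3, geometric multiplicity = 2
  λ = 6: algebraic multiplicity = 1, geometric multiplicity = 1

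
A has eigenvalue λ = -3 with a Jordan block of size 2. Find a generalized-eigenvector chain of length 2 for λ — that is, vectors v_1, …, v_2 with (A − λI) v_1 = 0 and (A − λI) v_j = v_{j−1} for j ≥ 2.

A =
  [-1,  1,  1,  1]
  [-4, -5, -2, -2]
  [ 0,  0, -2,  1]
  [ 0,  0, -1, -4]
A Jordan chain for λ = -3 of length 2:
v_1 = (2, -4, 0, 0)ᵀ
v_2 = (1, 0, 0, 0)ᵀ

Let N = A − (-3)·I. We want v_2 with N^2 v_2 = 0 but N^1 v_2 ≠ 0; then v_{j-1} := N · v_j for j = 2, …, 2.

Pick v_2 = (1, 0, 0, 0)ᵀ.
Then v_1 = N · v_2 = (2, -4, 0, 0)ᵀ.

Sanity check: (A − (-3)·I) v_1 = (0, 0, 0, 0)ᵀ = 0. ✓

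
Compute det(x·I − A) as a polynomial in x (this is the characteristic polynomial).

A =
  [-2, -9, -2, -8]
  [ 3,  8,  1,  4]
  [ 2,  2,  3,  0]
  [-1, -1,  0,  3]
x^4 - 12*x^3 + 54*x^2 - 108*x + 81

Expanding det(x·I − A) (e.g. by cofactor expansion or by noting that A is similar to its Jordan form J, which has the same characteristic polynomial as A) gives
  χ_A(x) = x^4 - 12*x^3 + 54*x^2 - 108*x + 81
which factors as (x - 3)^4. The eigenvalues (with algebraic multiplicities) are λ = 3 with multiplicity 4.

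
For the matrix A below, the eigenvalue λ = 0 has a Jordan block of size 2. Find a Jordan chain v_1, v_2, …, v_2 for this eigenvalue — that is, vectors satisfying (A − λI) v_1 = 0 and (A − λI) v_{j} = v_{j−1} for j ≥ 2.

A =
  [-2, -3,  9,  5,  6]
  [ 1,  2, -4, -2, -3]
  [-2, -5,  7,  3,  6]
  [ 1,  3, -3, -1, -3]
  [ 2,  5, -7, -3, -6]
A Jordan chain for λ = 0 of length 2:
v_1 = (-2, 1, -2, 1, 2)ᵀ
v_2 = (1, 0, 0, 0, 0)ᵀ

Let N = A − (0)·I. We want v_2 with N^2 v_2 = 0 but N^1 v_2 ≠ 0; then v_{j-1} := N · v_j for j = 2, …, 2.

Pick v_2 = (1, 0, 0, 0, 0)ᵀ.
Then v_1 = N · v_2 = (-2, 1, -2, 1, 2)ᵀ.

Sanity check: (A − (0)·I) v_1 = (0, 0, 0, 0, 0)ᵀ = 0. ✓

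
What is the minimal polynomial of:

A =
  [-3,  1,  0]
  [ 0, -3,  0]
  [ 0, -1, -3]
x^2 + 6*x + 9

The characteristic polynomial is χ_A(x) = (x + 3)^3, so the eigenvalues are known. The minimal polynomial is
  m_A(x) = Π_λ (x − λ)^{k_λ}
where k_λ is the size of the *largest* Jordan block for λ (equivalently, the smallest k with (A − λI)^k v = 0 for every generalised eigenvector v of λ).

  λ = -3: largest Jordan block has size 2, contributing (x + 3)^2

So m_A(x) = (x + 3)^2 = x^2 + 6*x + 9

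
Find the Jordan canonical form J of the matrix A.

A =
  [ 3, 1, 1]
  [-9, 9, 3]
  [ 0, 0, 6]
J_2(6) ⊕ J_1(6)

The characteristic polynomial is
  det(x·I − A) = x^3 - 18*x^2 + 108*x - 216 = (x - 6)^3

Eigenvalues and multiplicities (the geometric multiplicity of λ is n − rank(A − λI), which equals the number of Jordan blocks for λ):
  λ = 6: algebraic multiplicity = 3, geometric multiplicity = 2

Determining the block sizes for each eigenvalue:
  λ = 6: 2 blocks summing to 3 forces exactly one block of size 2 and the rest size 1 → block sizes [2, 1]

Assembling the blocks gives a Jordan form
J =
  [6, 1, 0]
  [0, 6, 0]
  [0, 0, 6]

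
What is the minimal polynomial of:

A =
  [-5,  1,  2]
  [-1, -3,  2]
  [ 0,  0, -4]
x^2 + 8*x + 16

The characteristic polynomial is χ_A(x) = (x + 4)^3, so the eigenvalues are known. The minimal polynomial is
  m_A(x) = Π_λ (x − λ)^{k_λ}
where k_λ is the size of the *largest* Jordan block for λ (equivalently, the smallest k with (A − λI)^k v = 0 for every generalised eigenvector v of λ).

  λ = -4: largest Jordan block has size 2, contributing (x + 4)^2

So m_A(x) = (x + 4)^2 = x^2 + 8*x + 16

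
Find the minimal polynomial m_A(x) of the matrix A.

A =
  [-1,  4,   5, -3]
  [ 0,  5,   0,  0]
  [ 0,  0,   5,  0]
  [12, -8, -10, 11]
x^2 - 10*x + 25

The characteristic polynomial is χ_A(x) = (x - 5)^4, so the eigenvalues are known. The minimal polynomial is
  m_A(x) = Π_λ (x − λ)^{k_λ}
where k_λ is the size of the *largest* Jordan block for λ (equivalently, the smallest k with (A − λI)^k v = 0 for every generalised eigenvector v of λ).

  λ = 5: largest Jordan block has size 2, contributing (x − 5)^2

So m_A(x) = (x - 5)^2 = x^2 - 10*x + 25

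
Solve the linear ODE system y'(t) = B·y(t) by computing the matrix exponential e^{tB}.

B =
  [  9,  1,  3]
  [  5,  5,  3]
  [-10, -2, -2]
e^{tB} =
  [5*t*exp(4*t) + exp(4*t), t*exp(4*t), 3*t*exp(4*t)]
  [5*t*exp(4*t), t*exp(4*t) + exp(4*t), 3*t*exp(4*t)]
  [-10*t*exp(4*t), -2*t*exp(4*t), -6*t*exp(4*t) + exp(4*t)]

Strategy: write B = P · J · P⁻¹ where J is a Jordan canonical form, so e^{tB} = P · e^{tJ} · P⁻¹, and e^{tJ} can be computed block-by-block.

B has Jordan form
J =
  [4, 1, 0]
  [0, 4, 0]
  [0, 0, 4]
(up to reordering of blocks).

Per-block formulas:
  For a 2×2 Jordan block J_2(4): exp(t · J_2(4)) = e^(4t)·(I + t·N), where N is the 2×2 nilpotent shift.
  For a 1×1 block at λ = 4: exp(t · [4]) = [e^(4t)].

After assembling e^{tJ} and conjugating by P, we get:

e^{tB} =
  [5*t*exp(4*t) + exp(4*t), t*exp(4*t), 3*t*exp(4*t)]
  [5*t*exp(4*t), t*exp(4*t) + exp(4*t), 3*t*exp(4*t)]
  [-10*t*exp(4*t), -2*t*exp(4*t), -6*t*exp(4*t) + exp(4*t)]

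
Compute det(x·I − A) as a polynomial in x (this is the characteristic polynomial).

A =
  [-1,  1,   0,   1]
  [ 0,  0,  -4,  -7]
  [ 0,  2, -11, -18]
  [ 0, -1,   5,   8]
x^4 + 4*x^3 + 6*x^2 + 4*x + 1

Expanding det(x·I − A) (e.g. by cofactor expansion or by noting that A is similar to its Jordan form J, which has the same characteristic polynomial as A) gives
  χ_A(x) = x^4 + 4*x^3 + 6*x^2 + 4*x + 1
which factors as (x + 1)^4. The eigenvalues (with algebraic multiplicities) are λ = -1 with multiplicity 4.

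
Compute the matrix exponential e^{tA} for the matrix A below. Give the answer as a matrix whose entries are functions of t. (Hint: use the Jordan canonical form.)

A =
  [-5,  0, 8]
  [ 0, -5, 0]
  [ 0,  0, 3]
e^{tA} =
  [exp(-5*t), 0, exp(3*t) - exp(-5*t)]
  [0, exp(-5*t), 0]
  [0, 0, exp(3*t)]

Strategy: write A = P · J · P⁻¹ where J is a Jordan canonical form, so e^{tA} = P · e^{tJ} · P⁻¹, and e^{tJ} can be computed block-by-block.

A has Jordan form
J =
  [-5,  0, 0]
  [ 0, -5, 0]
  [ 0,  0, 3]
(up to reordering of blocks).

Per-block formulas:
  For a 1×1 block at λ = 3: exp(t · [3]) = [e^(3t)].
  For a 1×1 block at λ = -5: exp(t · [-5]) = [e^(-5t)].

After assembling e^{tJ} and conjugating by P, we get:

e^{tA} =
  [exp(-5*t), 0, exp(3*t) - exp(-5*t)]
  [0, exp(-5*t), 0]
  [0, 0, exp(3*t)]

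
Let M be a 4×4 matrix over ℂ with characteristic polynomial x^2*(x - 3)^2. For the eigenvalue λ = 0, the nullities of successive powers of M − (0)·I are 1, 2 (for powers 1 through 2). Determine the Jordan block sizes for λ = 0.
Block sizes for λ = 0: [2]

From the dimensions of kernels of powers, the number of Jordan blocks of size at least j is d_j − d_{j−1} where d_j = dim ker(N^j) (with d_0 = 0). Computing the differences gives [1, 1].
The number of blocks of size exactly k is (#blocks of size ≥ k) − (#blocks of size ≥ k + 1), so the partition is: 1 block(s) of size 2.
In nonincreasing order the block sizes are [2].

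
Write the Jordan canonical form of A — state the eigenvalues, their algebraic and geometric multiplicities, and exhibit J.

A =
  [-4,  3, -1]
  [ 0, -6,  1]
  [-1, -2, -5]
J_3(-5)

The characteristic polynomial is
  det(x·I − A) = x^3 + 15*x^2 + 75*x + 125 = (x + 5)^3

Eigenvalues and multiplicities (the geometric multiplicity of λ is n − rank(A − λI), which equals the number of Jordan blocks for λ):
  λ = -5: algebraic multiplicity = 3, geometric multiplicity = 1

Determining the block sizes for each eigenvalue:
  λ = -5: one block (gm = 1), so the single block has size am = 3 → block sizes [3]

Assembling the blocks gives a Jordan form
J =
  [-5,  1,  0]
  [ 0, -5,  1]
  [ 0,  0, -5]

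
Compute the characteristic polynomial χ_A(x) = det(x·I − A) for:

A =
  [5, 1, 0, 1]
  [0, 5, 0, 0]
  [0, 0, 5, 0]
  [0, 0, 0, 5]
x^4 - 20*x^3 + 150*x^2 - 500*x + 625

Expanding det(x·I − A) (e.g. by cofactor expansion or by noting that A is similar to its Jordan form J, which has the same characteristic polynomial as A) gives
  χ_A(x) = x^4 - 20*x^3 + 150*x^2 - 500*x + 625
which factors as (x - 5)^4. The eigenvalues (with algebraic multiplicities) are λ = 5 with multiplicity 4.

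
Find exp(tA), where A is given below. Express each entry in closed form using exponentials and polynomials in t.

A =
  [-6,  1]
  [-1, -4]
e^{tA} =
  [-t*exp(-5*t) + exp(-5*t), t*exp(-5*t)]
  [-t*exp(-5*t), t*exp(-5*t) + exp(-5*t)]

Strategy: write A = P · J · P⁻¹ where J is a Jordan canonical form, so e^{tA} = P · e^{tJ} · P⁻¹, and e^{tJ} can be computed block-by-block.

A has Jordan form
J =
  [-5,  1]
  [ 0, -5]
(up to reordering of blocks).

Per-block formulas:
  For a 2×2 Jordan block J_2(-5): exp(t · J_2(-5)) = e^(-5t)·(I + t·N), where N is the 2×2 nilpotent shift.

After assembling e^{tJ} and conjugating by P, we get:

e^{tA} =
  [-t*exp(-5*t) + exp(-5*t), t*exp(-5*t)]
  [-t*exp(-5*t), t*exp(-5*t) + exp(-5*t)]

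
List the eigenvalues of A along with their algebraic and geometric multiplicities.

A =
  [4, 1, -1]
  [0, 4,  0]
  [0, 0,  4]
λ = 4: alg = 3, geom = 2

Step 1 — factor the characteristic polynomial to read off the algebraic multiplicities:
  χ_A(x) = (x - 4)^3

Step 2 — compute geometric multiplicities via the rank-nullity identity g(λ) = n − rank(A − λI):
  rank(A − (4)·I) = 1, so dim ker(A − (4)·I) = n − 1 = 2

Summary:
  λ = 4: algebraic multiplicity = 3, geometric multiplicity = 2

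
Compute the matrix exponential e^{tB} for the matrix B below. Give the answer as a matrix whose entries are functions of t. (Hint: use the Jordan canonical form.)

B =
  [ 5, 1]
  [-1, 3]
e^{tB} =
  [t*exp(4*t) + exp(4*t), t*exp(4*t)]
  [-t*exp(4*t), -t*exp(4*t) + exp(4*t)]

Strategy: write B = P · J · P⁻¹ where J is a Jordan canonical form, so e^{tB} = P · e^{tJ} · P⁻¹, and e^{tJ} can be computed block-by-block.

B has Jordan form
J =
  [4, 1]
  [0, 4]
(up to reordering of blocks).

Per-block formulas:
  For a 2×2 Jordan block J_2(4): exp(t · J_2(4)) = e^(4t)·(I + t·N), where N is the 2×2 nilpotent shift.

After assembling e^{tJ} and conjugating by P, we get:

e^{tB} =
  [t*exp(4*t) + exp(4*t), t*exp(4*t)]
  [-t*exp(4*t), -t*exp(4*t) + exp(4*t)]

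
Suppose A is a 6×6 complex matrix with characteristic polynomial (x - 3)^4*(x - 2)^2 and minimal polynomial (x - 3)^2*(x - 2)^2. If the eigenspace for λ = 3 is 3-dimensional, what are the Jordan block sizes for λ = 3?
Block sizes for λ = 3: [2, 1, 1]

Step 1 — from the characteristic polynomial, algebraic multiplicity of λ = 3 is 4. From dim ker(A − (3)·I) = 3, there are exactly 3 Jordan blocks for λ = 3.
Step 2 — from the minimal polynomial, the factor (x − 3)^2 tells us the largest block for λ = 3 has size 2.
Step 3 — with total size 4, 3 blocks, and largest block 2, the block sizes (in nonincreasing order) are [2, 1, 1].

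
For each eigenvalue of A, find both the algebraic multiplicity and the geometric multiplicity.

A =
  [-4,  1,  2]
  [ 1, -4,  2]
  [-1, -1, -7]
λ = -5: alg = 3, geom = 2

Step 1 — factor the characteristic polynomial to read off the algebraic multiplicities:
  χ_A(x) = (x + 5)^3

Step 2 — compute geometric multiplicities via the rank-nullity identity g(λ) = n − rank(A − λI):
  rank(A − (-5)·I) = 1, so dim ker(A − (-5)·I) = n − 1 = 2

Summary:
  λ = -5: algebraic multiplicity = 3, geometric multiplicity = 2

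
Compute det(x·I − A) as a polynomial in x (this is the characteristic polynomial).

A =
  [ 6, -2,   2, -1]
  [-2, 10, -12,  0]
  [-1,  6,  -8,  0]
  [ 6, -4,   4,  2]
x^4 - 10*x^3 + 24*x^2 + 32*x - 128

Expanding det(x·I − A) (e.g. by cofactor expansion or by noting that A is similar to its Jordan form J, which has the same characteristic polynomial as A) gives
  χ_A(x) = x^4 - 10*x^3 + 24*x^2 + 32*x - 128
which factors as (x - 4)^3*(x + 2). The eigenvalues (with algebraic multiplicities) are λ = -2 with multiplicity 1, λ = 4 with multiplicity 3.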